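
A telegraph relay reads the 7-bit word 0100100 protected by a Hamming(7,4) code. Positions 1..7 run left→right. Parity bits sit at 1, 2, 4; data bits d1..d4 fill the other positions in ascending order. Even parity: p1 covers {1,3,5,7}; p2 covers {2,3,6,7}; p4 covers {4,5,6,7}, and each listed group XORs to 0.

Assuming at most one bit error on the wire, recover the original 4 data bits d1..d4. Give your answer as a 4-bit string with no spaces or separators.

s1 (pos 1,3,5,7): 0⊕0⊕1⊕0 = 1
s2 (pos 2,3,6,7): 1⊕0⊕0⊕0 = 1
s4 (pos 4,5,6,7): 0⊕1⊕0⊕0 = 1
Syndrome s4…s1 = 111 → error at position 7.
Flip position 7: 0100100 → 0100101
Read data bits from positions 3,5,6,7: 0101

0101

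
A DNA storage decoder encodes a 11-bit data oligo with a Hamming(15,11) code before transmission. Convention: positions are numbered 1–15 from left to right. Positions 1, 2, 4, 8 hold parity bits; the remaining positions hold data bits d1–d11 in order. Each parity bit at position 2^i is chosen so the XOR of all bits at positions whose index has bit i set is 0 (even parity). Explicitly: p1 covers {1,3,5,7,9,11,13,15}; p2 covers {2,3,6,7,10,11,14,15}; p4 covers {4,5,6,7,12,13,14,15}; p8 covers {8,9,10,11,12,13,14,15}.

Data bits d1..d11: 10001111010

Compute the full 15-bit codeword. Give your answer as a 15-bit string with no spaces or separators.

Place data at non-parity positions: p1 p2 1 p4 0 0 0 p8 1 1 1 1 0 1 0
p1 (pos 1,3,5,7,9,11,13,15): XOR of data positions = 1⊕0⊕0⊕1⊕1⊕0⊕0 = 1
p2 (pos 2,3,6,7,10,11,14,15): XOR of data positions = 1⊕0⊕0⊕1⊕1⊕1⊕0 = 0
p4 (pos 4,5,6,7,12,13,14,15): XOR of data positions = 0⊕0⊕0⊕1⊕0⊕1⊕0 = 0
p8 (pos 8,9,10,11,12,13,14,15): XOR of data positions = 1⊕1⊕1⊕1⊕0⊕1⊕0 = 1
Codeword: 101000011111010

101000011111010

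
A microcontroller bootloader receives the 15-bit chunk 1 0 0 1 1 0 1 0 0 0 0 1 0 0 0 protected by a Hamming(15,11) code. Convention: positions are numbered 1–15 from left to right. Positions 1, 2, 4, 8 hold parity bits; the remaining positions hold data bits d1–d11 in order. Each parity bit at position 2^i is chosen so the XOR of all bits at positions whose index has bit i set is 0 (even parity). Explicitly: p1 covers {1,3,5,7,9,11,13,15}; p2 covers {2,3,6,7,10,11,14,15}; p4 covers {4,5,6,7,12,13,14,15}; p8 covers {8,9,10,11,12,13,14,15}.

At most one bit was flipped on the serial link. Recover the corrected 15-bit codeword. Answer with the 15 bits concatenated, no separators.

s1 (pos 1,3,5,7,9,11,13,15): 1⊕0⊕1⊕1⊕0⊕0⊕0⊕0 = 1
s2 (pos 2,3,6,7,10,11,14,15): 0⊕0⊕0⊕1⊕0⊕0⊕0⊕0 = 1
s4 (pos 4,5,6,7,12,13,14,15): 1⊕1⊕0⊕1⊕1⊕0⊕0⊕0 = 0
s8 (pos 8,9,10,11,12,13,14,15): 0⊕0⊕0⊕0⊕1⊕0⊕0⊕0 = 1
Syndrome s8…s1 = 1011 → error at position 11.
Flip position 11: 100110100001000 → 100110100011000

100110100011000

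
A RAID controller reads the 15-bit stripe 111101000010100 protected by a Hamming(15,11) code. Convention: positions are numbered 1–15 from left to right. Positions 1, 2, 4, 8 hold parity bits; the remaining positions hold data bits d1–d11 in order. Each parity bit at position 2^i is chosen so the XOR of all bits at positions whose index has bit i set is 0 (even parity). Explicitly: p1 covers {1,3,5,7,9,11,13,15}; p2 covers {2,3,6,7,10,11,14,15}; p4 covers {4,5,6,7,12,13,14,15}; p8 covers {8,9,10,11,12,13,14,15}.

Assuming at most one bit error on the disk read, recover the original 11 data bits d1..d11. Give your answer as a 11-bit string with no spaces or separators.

s1 (pos 1,3,5,7,9,11,13,15): 1⊕1⊕0⊕0⊕0⊕1⊕1⊕0 = 0
s2 (pos 2,3,6,7,10,11,14,15): 1⊕1⊕1⊕0⊕0⊕1⊕0⊕0 = 0
s4 (pos 4,5,6,7,12,13,14,15): 1⊕0⊕1⊕0⊕0⊕1⊕0⊕0 = 1
s8 (pos 8,9,10,11,12,13,14,15): 0⊕0⊕0⊕1⊕0⊕1⊕0⊕0 = 0
Syndrome s8…s1 = 0100 → error at position 4.
Flip position 4: 111101000010100 → 111001000010100
Read data bits from positions 3,5,6,7,9,10,11,12,13,14,15: 10100010100

10100010100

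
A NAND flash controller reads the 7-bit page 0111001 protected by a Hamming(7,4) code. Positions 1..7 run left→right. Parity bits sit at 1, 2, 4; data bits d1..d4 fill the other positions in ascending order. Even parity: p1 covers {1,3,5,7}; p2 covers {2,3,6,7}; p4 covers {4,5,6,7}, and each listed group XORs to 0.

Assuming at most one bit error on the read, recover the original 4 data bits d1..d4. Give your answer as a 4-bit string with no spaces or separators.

s1 (pos 1,3,5,7): 0⊕1⊕0⊕1 = 0
s2 (pos 2,3,6,7): 1⊕1⊕0⊕1 = 1
s4 (pos 4,5,6,7): 1⊕0⊕0⊕1 = 0
Syndrome s4…s1 = 010 → error at position 2.
Flip position 2: 0111001 → 0011001
Read data bits from positions 3,5,6,7: 1001

1001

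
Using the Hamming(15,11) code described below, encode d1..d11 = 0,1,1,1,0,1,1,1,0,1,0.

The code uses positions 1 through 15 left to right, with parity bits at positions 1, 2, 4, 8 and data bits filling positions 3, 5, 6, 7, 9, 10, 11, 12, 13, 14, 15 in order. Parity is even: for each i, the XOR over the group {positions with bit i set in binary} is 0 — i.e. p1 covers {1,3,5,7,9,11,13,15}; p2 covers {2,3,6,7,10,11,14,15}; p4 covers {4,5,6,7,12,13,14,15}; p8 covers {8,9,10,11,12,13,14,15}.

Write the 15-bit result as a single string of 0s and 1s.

110111100111010

Place data at non-parity positions: p1 p2 0 p4 1 1 1 p8 0 1 1 1 0 1 0
p1 (pos 1,3,5,7,9,11,13,15): XOR of data positions = 0⊕1⊕1⊕0⊕1⊕0⊕0 = 1
p2 (pos 2,3,6,7,10,11,14,15): XOR of data positions = 0⊕1⊕1⊕1⊕1⊕1⊕0 = 1
p4 (pos 4,5,6,7,12,13,14,15): XOR of data positions = 1⊕1⊕1⊕1⊕0⊕1⊕0 = 1
p8 (pos 8,9,10,11,12,13,14,15): XOR of data positions = 0⊕1⊕1⊕1⊕0⊕1⊕0 = 0
Codeword: 110111100111010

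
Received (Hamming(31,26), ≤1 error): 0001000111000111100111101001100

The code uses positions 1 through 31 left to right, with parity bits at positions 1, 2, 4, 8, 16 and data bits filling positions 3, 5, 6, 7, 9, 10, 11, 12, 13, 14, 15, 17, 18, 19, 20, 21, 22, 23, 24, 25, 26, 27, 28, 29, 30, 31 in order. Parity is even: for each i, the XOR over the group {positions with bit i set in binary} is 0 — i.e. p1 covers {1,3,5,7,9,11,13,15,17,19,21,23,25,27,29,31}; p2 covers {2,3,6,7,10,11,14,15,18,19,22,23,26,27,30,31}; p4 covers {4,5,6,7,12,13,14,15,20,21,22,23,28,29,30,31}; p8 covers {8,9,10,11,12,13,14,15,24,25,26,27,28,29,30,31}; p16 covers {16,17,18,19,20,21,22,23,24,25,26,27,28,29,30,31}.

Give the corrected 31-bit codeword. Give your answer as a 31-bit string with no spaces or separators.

0001000111000111100111001001100

s1 (pos 1,3,5,7,9,11,13,15,17,19,21,23,25,27,29,31): 0⊕0⊕0⊕0⊕1⊕0⊕0⊕1⊕1⊕0⊕1⊕1⊕1⊕0⊕1⊕0 = 1
s2 (pos 2,3,6,7,10,11,14,15,18,19,22,23,26,27,30,31): 0⊕0⊕0⊕0⊕1⊕0⊕1⊕1⊕0⊕0⊕1⊕1⊕0⊕0⊕0⊕0 = 1
s4 (pos 4,5,6,7,12,13,14,15,20,21,22,23,28,29,30,31): 1⊕0⊕0⊕0⊕0⊕0⊕1⊕1⊕1⊕1⊕1⊕1⊕1⊕1⊕0⊕0 = 1
s8 (pos 8,9,10,11,12,13,14,15,24,25,26,27,28,29,30,31): 1⊕1⊕1⊕0⊕0⊕0⊕1⊕1⊕0⊕1⊕0⊕0⊕1⊕1⊕0⊕0 = 0
s16 (pos 16,17,18,19,20,21,22,23,24,25,26,27,28,29,30,31): 1⊕1⊕0⊕0⊕1⊕1⊕1⊕1⊕0⊕1⊕0⊕0⊕1⊕1⊕0⊕0 = 1
Syndrome s16…s1 = 10111 → error at position 23.
Flip position 23: 0001000111000111100111101001100 → 0001000111000111100111001001100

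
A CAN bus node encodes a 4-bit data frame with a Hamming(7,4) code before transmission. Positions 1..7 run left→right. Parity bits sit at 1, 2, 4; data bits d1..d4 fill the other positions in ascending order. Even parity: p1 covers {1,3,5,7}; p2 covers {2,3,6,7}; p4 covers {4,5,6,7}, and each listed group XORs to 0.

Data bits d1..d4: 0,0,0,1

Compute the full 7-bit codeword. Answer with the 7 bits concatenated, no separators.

1101001

Place data at non-parity positions: p1 p2 0 p4 0 0 1
p1 (pos 1,3,5,7): XOR of data positions = 0⊕0⊕1 = 1
p2 (pos 2,3,6,7): XOR of data positions = 0⊕0⊕1 = 1
p4 (pos 4,5,6,7): XOR of data positions = 0⊕0⊕1 = 1
Codeword: 1101001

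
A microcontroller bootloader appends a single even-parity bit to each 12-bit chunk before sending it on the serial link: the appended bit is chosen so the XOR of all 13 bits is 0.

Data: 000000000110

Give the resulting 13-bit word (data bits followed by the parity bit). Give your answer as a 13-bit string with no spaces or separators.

XOR of the 12 data bits: 0⊕0⊕0⊕0⊕0⊕0⊕0⊕0⊕0⊕1⊕1⊕0 = 0
Parity bit = 0 (so all 13 bits XOR to 0).

0000000001100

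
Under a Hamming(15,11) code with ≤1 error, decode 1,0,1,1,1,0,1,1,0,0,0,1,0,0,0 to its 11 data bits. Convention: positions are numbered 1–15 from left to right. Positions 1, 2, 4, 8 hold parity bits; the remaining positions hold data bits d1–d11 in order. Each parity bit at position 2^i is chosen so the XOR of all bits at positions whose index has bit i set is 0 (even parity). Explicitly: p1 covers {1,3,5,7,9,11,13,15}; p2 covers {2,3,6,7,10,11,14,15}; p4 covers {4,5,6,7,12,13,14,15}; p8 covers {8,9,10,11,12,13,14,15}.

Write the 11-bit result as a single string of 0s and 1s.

s1 (pos 1,3,5,7,9,11,13,15): 1⊕1⊕1⊕1⊕0⊕0⊕0⊕0 = 0
s2 (pos 2,3,6,7,10,11,14,15): 0⊕1⊕0⊕1⊕0⊕0⊕0⊕0 = 0
s4 (pos 4,5,6,7,12,13,14,15): 1⊕1⊕0⊕1⊕1⊕0⊕0⊕0 = 0
s8 (pos 8,9,10,11,12,13,14,15): 1⊕0⊕0⊕0⊕1⊕0⊕0⊕0 = 0
Syndrome s8…s1 = 0000 → no error.
Read data bits from positions 3,5,6,7,9,10,11,12,13,14,15: 11010001000

11010001000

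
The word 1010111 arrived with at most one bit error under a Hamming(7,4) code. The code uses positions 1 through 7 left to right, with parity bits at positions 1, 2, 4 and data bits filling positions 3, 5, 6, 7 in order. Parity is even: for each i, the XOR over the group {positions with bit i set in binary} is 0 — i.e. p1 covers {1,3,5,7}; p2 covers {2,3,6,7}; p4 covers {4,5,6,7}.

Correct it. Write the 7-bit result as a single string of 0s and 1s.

1010101

s1 (pos 1,3,5,7): 1⊕1⊕1⊕1 = 0
s2 (pos 2,3,6,7): 0⊕1⊕1⊕1 = 1
s4 (pos 4,5,6,7): 0⊕1⊕1⊕1 = 1
Syndrome s4…s1 = 110 → error at position 6.
Flip position 6: 1010111 → 1010101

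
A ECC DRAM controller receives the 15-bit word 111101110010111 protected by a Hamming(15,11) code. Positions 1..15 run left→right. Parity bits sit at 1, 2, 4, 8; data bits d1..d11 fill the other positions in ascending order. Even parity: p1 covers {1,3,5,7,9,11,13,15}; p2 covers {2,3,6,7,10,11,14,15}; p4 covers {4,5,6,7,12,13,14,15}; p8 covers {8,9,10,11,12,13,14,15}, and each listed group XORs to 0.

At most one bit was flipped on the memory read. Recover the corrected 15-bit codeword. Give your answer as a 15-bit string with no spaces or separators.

s1 (pos 1,3,5,7,9,11,13,15): 1⊕1⊕0⊕1⊕0⊕1⊕1⊕1 = 0
s2 (pos 2,3,6,7,10,11,14,15): 1⊕1⊕1⊕1⊕0⊕1⊕1⊕1 = 1
s4 (pos 4,5,6,7,12,13,14,15): 1⊕0⊕1⊕1⊕0⊕1⊕1⊕1 = 0
s8 (pos 8,9,10,11,12,13,14,15): 1⊕0⊕0⊕1⊕0⊕1⊕1⊕1 = 1
Syndrome s8…s1 = 1010 → error at position 10.
Flip position 10: 111101110010111 → 111101110110111

111101110110111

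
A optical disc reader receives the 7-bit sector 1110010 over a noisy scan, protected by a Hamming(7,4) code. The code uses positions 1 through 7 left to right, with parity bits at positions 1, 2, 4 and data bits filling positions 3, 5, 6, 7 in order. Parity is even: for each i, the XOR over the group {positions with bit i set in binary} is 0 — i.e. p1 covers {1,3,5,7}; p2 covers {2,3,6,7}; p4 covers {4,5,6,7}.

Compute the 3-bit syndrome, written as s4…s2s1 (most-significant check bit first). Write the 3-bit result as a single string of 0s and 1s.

110

s1 (pos 1,3,5,7): 1⊕1⊕0⊕0 = 0
s2 (pos 2,3,6,7): 1⊕1⊕1⊕0 = 1
s4 (pos 4,5,6,7): 0⊕0⊕1⊕0 = 1
Syndrome s4…s1 = 110 → error at position 6.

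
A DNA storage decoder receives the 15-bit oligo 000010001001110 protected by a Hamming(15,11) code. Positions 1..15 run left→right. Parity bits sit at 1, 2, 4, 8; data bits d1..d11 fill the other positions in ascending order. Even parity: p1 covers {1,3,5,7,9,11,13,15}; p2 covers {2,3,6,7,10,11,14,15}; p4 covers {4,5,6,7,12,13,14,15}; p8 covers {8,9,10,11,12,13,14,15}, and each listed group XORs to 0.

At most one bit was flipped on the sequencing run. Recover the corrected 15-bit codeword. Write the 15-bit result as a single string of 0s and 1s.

s1 (pos 1,3,5,7,9,11,13,15): 0⊕0⊕1⊕0⊕1⊕0⊕1⊕0 = 1
s2 (pos 2,3,6,7,10,11,14,15): 0⊕0⊕0⊕0⊕0⊕0⊕1⊕0 = 1
s4 (pos 4,5,6,7,12,13,14,15): 0⊕1⊕0⊕0⊕1⊕1⊕1⊕0 = 0
s8 (pos 8,9,10,11,12,13,14,15): 0⊕1⊕0⊕0⊕1⊕1⊕1⊕0 = 0
Syndrome s8…s1 = 0011 → error at position 3.
Flip position 3: 000010001001110 → 001010001001110

001010001001110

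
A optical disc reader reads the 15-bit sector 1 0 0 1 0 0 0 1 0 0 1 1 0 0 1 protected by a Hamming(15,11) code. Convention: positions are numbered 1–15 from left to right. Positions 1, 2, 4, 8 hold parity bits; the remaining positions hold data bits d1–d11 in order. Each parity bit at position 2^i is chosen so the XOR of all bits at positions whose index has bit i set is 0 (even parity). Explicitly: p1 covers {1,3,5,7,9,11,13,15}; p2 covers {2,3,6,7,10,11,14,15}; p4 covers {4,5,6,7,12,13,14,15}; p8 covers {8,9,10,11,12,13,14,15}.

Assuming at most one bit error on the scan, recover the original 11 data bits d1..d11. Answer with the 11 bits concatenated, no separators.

s1 (pos 1,3,5,7,9,11,13,15): 1⊕0⊕0⊕0⊕0⊕1⊕0⊕1 = 1
s2 (pos 2,3,6,7,10,11,14,15): 0⊕0⊕0⊕0⊕0⊕1⊕0⊕1 = 0
s4 (pos 4,5,6,7,12,13,14,15): 1⊕0⊕0⊕0⊕1⊕0⊕0⊕1 = 1
s8 (pos 8,9,10,11,12,13,14,15): 1⊕0⊕0⊕1⊕1⊕0⊕0⊕1 = 0
Syndrome s8…s1 = 0101 → error at position 5.
Flip position 5: 100100010011001 → 100110010011001
Read data bits from positions 3,5,6,7,9,10,11,12,13,14,15: 01000011001

01000011001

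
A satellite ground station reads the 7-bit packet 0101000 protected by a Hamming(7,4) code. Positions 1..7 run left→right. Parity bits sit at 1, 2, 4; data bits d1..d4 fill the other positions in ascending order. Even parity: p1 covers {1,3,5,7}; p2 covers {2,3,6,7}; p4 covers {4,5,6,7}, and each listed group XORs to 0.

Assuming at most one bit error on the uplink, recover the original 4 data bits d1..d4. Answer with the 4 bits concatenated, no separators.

0010

s1 (pos 1,3,5,7): 0⊕0⊕0⊕0 = 0
s2 (pos 2,3,6,7): 1⊕0⊕0⊕0 = 1
s4 (pos 4,5,6,7): 1⊕0⊕0⊕0 = 1
Syndrome s4…s1 = 110 → error at position 6.
Flip position 6: 0101000 → 0101010
Read data bits from positions 3,5,6,7: 0010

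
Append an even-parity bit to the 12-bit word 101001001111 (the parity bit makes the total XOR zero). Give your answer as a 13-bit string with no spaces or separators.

XOR of the 12 data bits: 1⊕0⊕1⊕0⊕0⊕1⊕0⊕0⊕1⊕1⊕1⊕1 = 1
Parity bit = 1 (so all 13 bits XOR to 0).

1010010011111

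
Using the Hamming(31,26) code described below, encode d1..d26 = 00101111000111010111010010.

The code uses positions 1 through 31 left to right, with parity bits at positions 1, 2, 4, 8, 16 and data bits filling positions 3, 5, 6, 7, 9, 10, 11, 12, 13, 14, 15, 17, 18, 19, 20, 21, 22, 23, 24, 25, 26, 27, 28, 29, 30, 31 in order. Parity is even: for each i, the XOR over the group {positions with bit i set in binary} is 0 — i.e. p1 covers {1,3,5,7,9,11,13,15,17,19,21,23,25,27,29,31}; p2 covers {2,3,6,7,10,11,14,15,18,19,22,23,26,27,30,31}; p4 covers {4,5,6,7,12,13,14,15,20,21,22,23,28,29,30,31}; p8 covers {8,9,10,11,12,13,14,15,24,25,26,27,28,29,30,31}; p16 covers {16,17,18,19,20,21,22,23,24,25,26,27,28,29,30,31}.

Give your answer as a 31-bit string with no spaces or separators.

Place data at non-parity positions: p1 p2 0 p4 0 1 0 p8 1 1 1 1 0 0 0 p16 1 1 1 0 1 0 1 1 1 0 1 0 0 1 0
p1 (pos 1,3,5,7,9,11,13,15,17,19,21,23,25,27,29,31): XOR of data positions = 0⊕0⊕0⊕1⊕1⊕0⊕0⊕1⊕1⊕1⊕1⊕1⊕1⊕0⊕0 = 0
p2 (pos 2,3,6,7,10,11,14,15,18,19,22,23,26,27,30,31): XOR of data positions = 0⊕1⊕0⊕1⊕1⊕0⊕0⊕1⊕1⊕0⊕1⊕0⊕1⊕1⊕0 = 0
p4 (pos 4,5,6,7,12,13,14,15,20,21,22,23,28,29,30,31): XOR of data positions = 0⊕1⊕0⊕1⊕0⊕0⊕0⊕0⊕1⊕0⊕1⊕0⊕0⊕1⊕0 = 1
p8 (pos 8,9,10,11,12,13,14,15,24,25,26,27,28,29,30,31): XOR of data positions = 1⊕1⊕1⊕1⊕0⊕0⊕0⊕1⊕1⊕0⊕1⊕0⊕0⊕1⊕0 = 0
p16 (pos 16,17,18,19,20,21,22,23,24,25,26,27,28,29,30,31): XOR of data positions = 1⊕1⊕1⊕0⊕1⊕0⊕1⊕1⊕1⊕0⊕1⊕0⊕0⊕1⊕0 = 1
Codeword: 0001010011110001111010111010010

0001010011110001111010111010010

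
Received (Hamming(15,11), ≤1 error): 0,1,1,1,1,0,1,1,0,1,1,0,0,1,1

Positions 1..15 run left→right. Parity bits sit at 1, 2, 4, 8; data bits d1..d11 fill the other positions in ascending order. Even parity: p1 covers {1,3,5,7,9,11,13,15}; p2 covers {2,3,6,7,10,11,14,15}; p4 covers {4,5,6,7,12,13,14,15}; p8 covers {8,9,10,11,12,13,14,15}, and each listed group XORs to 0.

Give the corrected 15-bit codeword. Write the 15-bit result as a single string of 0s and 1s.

s1 (pos 1,3,5,7,9,11,13,15): 0⊕1⊕1⊕1⊕0⊕1⊕0⊕1 = 1
s2 (pos 2,3,6,7,10,11,14,15): 1⊕1⊕0⊕1⊕1⊕1⊕1⊕1 = 1
s4 (pos 4,5,6,7,12,13,14,15): 1⊕1⊕0⊕1⊕0⊕0⊕1⊕1 = 1
s8 (pos 8,9,10,11,12,13,14,15): 1⊕0⊕1⊕1⊕0⊕0⊕1⊕1 = 1
Syndrome s8…s1 = 1111 → error at position 15.
Flip position 15: 011110110110011 → 011110110110010

011110110110010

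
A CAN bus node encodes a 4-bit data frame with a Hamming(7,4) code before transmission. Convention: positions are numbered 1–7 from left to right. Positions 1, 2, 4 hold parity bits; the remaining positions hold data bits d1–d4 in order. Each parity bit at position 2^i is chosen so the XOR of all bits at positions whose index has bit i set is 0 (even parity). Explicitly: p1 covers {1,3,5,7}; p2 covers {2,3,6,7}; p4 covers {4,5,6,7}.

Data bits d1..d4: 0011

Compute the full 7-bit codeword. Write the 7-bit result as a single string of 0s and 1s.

1000011

Place data at non-parity positions: p1 p2 0 p4 0 1 1
p1 (pos 1,3,5,7): XOR of data positions = 0⊕0⊕1 = 1
p2 (pos 2,3,6,7): XOR of data positions = 0⊕1⊕1 = 0
p4 (pos 4,5,6,7): XOR of data positions = 0⊕1⊕1 = 0
Codeword: 1000011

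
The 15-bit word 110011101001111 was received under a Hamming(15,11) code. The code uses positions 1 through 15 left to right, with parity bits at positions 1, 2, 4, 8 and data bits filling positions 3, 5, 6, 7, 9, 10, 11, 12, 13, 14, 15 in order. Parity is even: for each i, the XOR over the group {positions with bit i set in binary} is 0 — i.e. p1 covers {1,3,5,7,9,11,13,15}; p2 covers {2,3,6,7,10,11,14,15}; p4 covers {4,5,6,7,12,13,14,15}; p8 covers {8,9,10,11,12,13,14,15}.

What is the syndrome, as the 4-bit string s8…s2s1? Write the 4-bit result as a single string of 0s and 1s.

s1 (pos 1,3,5,7,9,11,13,15): 1⊕0⊕1⊕1⊕1⊕0⊕1⊕1 = 0
s2 (pos 2,3,6,7,10,11,14,15): 1⊕0⊕1⊕1⊕0⊕0⊕1⊕1 = 1
s4 (pos 4,5,6,7,12,13,14,15): 0⊕1⊕1⊕1⊕1⊕1⊕1⊕1 = 1
s8 (pos 8,9,10,11,12,13,14,15): 0⊕1⊕0⊕0⊕1⊕1⊕1⊕1 = 1
Syndrome s8…s1 = 1110 → error at position 14.

1110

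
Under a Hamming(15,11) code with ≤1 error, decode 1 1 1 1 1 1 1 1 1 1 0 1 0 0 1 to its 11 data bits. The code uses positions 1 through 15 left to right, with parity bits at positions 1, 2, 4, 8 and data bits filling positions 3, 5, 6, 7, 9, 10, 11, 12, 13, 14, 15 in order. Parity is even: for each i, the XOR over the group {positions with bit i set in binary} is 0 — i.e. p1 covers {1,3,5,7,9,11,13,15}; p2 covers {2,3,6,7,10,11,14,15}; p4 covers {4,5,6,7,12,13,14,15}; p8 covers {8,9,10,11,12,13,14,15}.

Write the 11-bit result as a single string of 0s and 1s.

11111101001

s1 (pos 1,3,5,7,9,11,13,15): 1⊕1⊕1⊕1⊕1⊕0⊕0⊕1 = 0
s2 (pos 2,3,6,7,10,11,14,15): 1⊕1⊕1⊕1⊕1⊕0⊕0⊕1 = 0
s4 (pos 4,5,6,7,12,13,14,15): 1⊕1⊕1⊕1⊕1⊕0⊕0⊕1 = 0
s8 (pos 8,9,10,11,12,13,14,15): 1⊕1⊕1⊕0⊕1⊕0⊕0⊕1 = 1
Syndrome s8…s1 = 1000 → error at position 8.
Flip position 8: 111111111101001 → 111111101101001
Read data bits from positions 3,5,6,7,9,10,11,12,13,14,15: 11111101001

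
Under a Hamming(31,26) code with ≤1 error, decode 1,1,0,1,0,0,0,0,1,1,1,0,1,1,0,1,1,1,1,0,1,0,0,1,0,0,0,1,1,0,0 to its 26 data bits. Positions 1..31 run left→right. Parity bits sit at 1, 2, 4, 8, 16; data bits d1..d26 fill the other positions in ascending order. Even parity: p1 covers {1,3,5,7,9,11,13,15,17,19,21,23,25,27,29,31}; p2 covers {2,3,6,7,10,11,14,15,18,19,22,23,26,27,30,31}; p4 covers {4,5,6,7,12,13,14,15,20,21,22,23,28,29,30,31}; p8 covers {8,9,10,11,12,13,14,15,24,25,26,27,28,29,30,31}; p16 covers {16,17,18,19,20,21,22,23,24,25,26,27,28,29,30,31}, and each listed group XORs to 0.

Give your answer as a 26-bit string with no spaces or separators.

00001110110111010010001100

s1 (pos 1,3,5,7,9,11,13,15,17,19,21,23,25,27,29,31): 1⊕0⊕0⊕0⊕1⊕1⊕1⊕0⊕1⊕1⊕1⊕0⊕0⊕0⊕1⊕0 = 0
s2 (pos 2,3,6,7,10,11,14,15,18,19,22,23,26,27,30,31): 1⊕0⊕0⊕0⊕1⊕1⊕1⊕0⊕1⊕1⊕0⊕0⊕0⊕0⊕0⊕0 = 0
s4 (pos 4,5,6,7,12,13,14,15,20,21,22,23,28,29,30,31): 1⊕0⊕0⊕0⊕0⊕1⊕1⊕0⊕0⊕1⊕0⊕0⊕1⊕1⊕0⊕0 = 0
s8 (pos 8,9,10,11,12,13,14,15,24,25,26,27,28,29,30,31): 0⊕1⊕1⊕1⊕0⊕1⊕1⊕0⊕1⊕0⊕0⊕0⊕1⊕1⊕0⊕0 = 0
s16 (pos 16,17,18,19,20,21,22,23,24,25,26,27,28,29,30,31): 1⊕1⊕1⊕1⊕0⊕1⊕0⊕0⊕1⊕0⊕0⊕0⊕1⊕1⊕0⊕0 = 0
Syndrome s16…s1 = 00000 → no error.
Read data bits from positions 3,5,6,7,9,10,11,12,13,14,15,17,18,19,20,21,22,23,24,25,26,27,28,29,30,31: 00001110110111010010001100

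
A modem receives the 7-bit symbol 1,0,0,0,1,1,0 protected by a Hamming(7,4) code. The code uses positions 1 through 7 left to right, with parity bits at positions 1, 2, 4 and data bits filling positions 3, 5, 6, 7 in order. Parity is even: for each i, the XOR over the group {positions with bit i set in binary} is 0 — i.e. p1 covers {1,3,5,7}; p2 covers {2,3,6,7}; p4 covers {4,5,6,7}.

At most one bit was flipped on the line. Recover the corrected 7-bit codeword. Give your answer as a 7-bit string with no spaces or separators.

1100110

s1 (pos 1,3,5,7): 1⊕0⊕1⊕0 = 0
s2 (pos 2,3,6,7): 0⊕0⊕1⊕0 = 1
s4 (pos 4,5,6,7): 0⊕1⊕1⊕0 = 0
Syndrome s4…s1 = 010 → error at position 2.
Flip position 2: 1000110 → 1100110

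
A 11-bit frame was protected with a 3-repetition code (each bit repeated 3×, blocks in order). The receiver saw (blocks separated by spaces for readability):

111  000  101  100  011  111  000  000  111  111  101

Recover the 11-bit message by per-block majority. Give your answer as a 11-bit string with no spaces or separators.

10101100111

Block 1 (111): 3 ones → 1
Block 2 (000): 0 ones → 0
Block 3 (101): 2 ones → 1
Block 4 (100): 1 one → 0
Block 5 (011): 2 ones → 1
Block 6 (111): 3 ones → 1
Block 7 (000): 0 ones → 0
Block 8 (000): 0 ones → 0
Block 9 (111): 3 ones → 1
Block 10 (111): 3 ones → 1
Block 11 (101): 2 ones → 1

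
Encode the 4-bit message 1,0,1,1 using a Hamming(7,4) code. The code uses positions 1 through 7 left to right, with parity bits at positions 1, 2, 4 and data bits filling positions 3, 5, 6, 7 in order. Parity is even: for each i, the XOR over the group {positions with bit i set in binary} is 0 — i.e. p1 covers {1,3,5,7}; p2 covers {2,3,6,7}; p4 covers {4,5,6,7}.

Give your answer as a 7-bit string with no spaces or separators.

0110011

Place data at non-parity positions: p1 p2 1 p4 0 1 1
p1 (pos 1,3,5,7): XOR of data positions = 1⊕0⊕1 = 0
p2 (pos 2,3,6,7): XOR of data positions = 1⊕1⊕1 = 1
p4 (pos 4,5,6,7): XOR of data positions = 0⊕1⊕1 = 0
Codeword: 0110011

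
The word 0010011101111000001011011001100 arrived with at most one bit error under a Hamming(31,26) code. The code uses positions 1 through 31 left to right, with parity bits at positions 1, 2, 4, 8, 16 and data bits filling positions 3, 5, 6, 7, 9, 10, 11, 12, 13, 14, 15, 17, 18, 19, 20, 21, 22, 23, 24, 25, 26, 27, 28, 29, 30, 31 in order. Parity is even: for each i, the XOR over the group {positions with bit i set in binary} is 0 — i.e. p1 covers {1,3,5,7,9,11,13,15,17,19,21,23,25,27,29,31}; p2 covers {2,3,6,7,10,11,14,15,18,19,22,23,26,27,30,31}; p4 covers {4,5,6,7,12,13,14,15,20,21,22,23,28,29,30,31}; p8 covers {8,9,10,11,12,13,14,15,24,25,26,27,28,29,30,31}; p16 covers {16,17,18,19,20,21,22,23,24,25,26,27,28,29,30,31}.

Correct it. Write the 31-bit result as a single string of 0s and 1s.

s1 (pos 1,3,5,7,9,11,13,15,17,19,21,23,25,27,29,31): 0⊕1⊕0⊕1⊕0⊕1⊕1⊕0⊕0⊕1⊕1⊕0⊕1⊕0⊕1⊕0 = 0
s2 (pos 2,3,6,7,10,11,14,15,18,19,22,23,26,27,30,31): 0⊕1⊕1⊕1⊕1⊕1⊕0⊕0⊕0⊕1⊕1⊕0⊕0⊕0⊕0⊕0 = 1
s4 (pos 4,5,6,7,12,13,14,15,20,21,22,23,28,29,30,31): 0⊕0⊕1⊕1⊕1⊕1⊕0⊕0⊕0⊕1⊕1⊕0⊕1⊕1⊕0⊕0 = 0
s8 (pos 8,9,10,11,12,13,14,15,24,25,26,27,28,29,30,31): 1⊕0⊕1⊕1⊕1⊕1⊕0⊕0⊕1⊕1⊕0⊕0⊕1⊕1⊕0⊕0 = 1
s16 (pos 16,17,18,19,20,21,22,23,24,25,26,27,28,29,30,31): 0⊕0⊕0⊕1⊕0⊕1⊕1⊕0⊕1⊕1⊕0⊕0⊕1⊕1⊕0⊕0 = 1
Syndrome s16…s1 = 11010 → error at position 26.
Flip position 26: 0010011101111000001011011001100 → 0010011101111000001011011101100

0010011101111000001011011101100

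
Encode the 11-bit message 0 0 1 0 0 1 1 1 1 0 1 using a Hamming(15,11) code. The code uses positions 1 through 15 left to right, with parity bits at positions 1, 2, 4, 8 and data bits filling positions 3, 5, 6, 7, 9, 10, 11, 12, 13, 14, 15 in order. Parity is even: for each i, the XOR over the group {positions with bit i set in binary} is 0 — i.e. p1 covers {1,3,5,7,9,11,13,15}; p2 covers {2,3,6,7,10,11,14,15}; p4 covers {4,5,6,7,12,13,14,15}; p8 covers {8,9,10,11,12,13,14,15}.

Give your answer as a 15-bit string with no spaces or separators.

100001010111101

Place data at non-parity positions: p1 p2 0 p4 0 1 0 p8 0 1 1 1 1 0 1
p1 (pos 1,3,5,7,9,11,13,15): XOR of data positions = 0⊕0⊕0⊕0⊕1⊕1⊕1 = 1
p2 (pos 2,3,6,7,10,11,14,15): XOR of data positions = 0⊕1⊕0⊕1⊕1⊕0⊕1 = 0
p4 (pos 4,5,6,7,12,13,14,15): XOR of data positions = 0⊕1⊕0⊕1⊕1⊕0⊕1 = 0
p8 (pos 8,9,10,11,12,13,14,15): XOR of data positions = 0⊕1⊕1⊕1⊕1⊕0⊕1 = 1
Codeword: 100001010111101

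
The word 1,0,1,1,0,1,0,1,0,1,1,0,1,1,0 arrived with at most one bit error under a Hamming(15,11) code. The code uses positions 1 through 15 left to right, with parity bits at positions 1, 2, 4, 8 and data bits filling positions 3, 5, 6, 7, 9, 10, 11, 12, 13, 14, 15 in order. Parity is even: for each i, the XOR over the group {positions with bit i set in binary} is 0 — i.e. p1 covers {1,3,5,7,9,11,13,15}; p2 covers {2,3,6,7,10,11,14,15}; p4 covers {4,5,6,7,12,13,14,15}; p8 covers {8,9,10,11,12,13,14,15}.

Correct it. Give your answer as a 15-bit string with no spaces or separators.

101101010010110

s1 (pos 1,3,5,7,9,11,13,15): 1⊕1⊕0⊕0⊕0⊕1⊕1⊕0 = 0
s2 (pos 2,3,6,7,10,11,14,15): 0⊕1⊕1⊕0⊕1⊕1⊕1⊕0 = 1
s4 (pos 4,5,6,7,12,13,14,15): 1⊕0⊕1⊕0⊕0⊕1⊕1⊕0 = 0
s8 (pos 8,9,10,11,12,13,14,15): 1⊕0⊕1⊕1⊕0⊕1⊕1⊕0 = 1
Syndrome s8…s1 = 1010 → error at position 10.
Flip position 10: 101101010110110 → 101101010010110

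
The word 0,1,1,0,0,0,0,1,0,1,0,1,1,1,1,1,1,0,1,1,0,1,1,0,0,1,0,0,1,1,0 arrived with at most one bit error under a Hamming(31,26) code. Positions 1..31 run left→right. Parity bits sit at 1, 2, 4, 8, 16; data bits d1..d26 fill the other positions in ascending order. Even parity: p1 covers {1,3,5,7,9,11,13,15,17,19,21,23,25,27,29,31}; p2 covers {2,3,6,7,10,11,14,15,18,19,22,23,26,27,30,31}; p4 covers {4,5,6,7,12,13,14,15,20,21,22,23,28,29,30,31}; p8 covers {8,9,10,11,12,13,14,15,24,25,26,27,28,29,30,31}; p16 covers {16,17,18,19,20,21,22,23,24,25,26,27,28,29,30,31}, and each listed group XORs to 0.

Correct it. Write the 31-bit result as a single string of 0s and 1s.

s1 (pos 1,3,5,7,9,11,13,15,17,19,21,23,25,27,29,31): 0⊕1⊕0⊕0⊕0⊕0⊕1⊕1⊕1⊕1⊕0⊕1⊕0⊕0⊕1⊕0 = 1
s2 (pos 2,3,6,7,10,11,14,15,18,19,22,23,26,27,30,31): 1⊕1⊕0⊕0⊕1⊕0⊕1⊕1⊕0⊕1⊕1⊕1⊕1⊕0⊕1⊕0 = 0
s4 (pos 4,5,6,7,12,13,14,15,20,21,22,23,28,29,30,31): 0⊕0⊕0⊕0⊕1⊕1⊕1⊕1⊕1⊕0⊕1⊕1⊕0⊕1⊕1⊕0 = 1
s8 (pos 8,9,10,11,12,13,14,15,24,25,26,27,28,29,30,31): 1⊕0⊕1⊕0⊕1⊕1⊕1⊕1⊕0⊕0⊕1⊕0⊕0⊕1⊕1⊕0 = 1
s16 (pos 16,17,18,19,20,21,22,23,24,25,26,27,28,29,30,31): 1⊕1⊕0⊕1⊕1⊕0⊕1⊕1⊕0⊕0⊕1⊕0⊕0⊕1⊕1⊕0 = 1
Syndrome s16…s1 = 11101 → error at position 29.
Flip position 29: 0110000101011111101101100100110 → 0110000101011111101101100100010

0110000101011111101101100100010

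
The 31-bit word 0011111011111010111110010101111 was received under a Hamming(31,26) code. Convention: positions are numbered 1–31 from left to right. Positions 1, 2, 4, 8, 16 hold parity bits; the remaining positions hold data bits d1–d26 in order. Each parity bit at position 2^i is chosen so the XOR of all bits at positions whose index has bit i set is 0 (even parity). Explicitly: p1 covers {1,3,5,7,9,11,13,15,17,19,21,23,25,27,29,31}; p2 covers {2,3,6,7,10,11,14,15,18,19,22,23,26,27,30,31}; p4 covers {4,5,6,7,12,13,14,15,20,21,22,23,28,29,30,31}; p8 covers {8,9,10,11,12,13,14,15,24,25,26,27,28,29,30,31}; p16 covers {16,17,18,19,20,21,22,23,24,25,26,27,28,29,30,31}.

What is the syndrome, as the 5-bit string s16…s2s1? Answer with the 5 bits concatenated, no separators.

s1 (pos 1,3,5,7,9,11,13,15,17,19,21,23,25,27,29,31): 0⊕1⊕1⊕1⊕1⊕1⊕1⊕1⊕1⊕1⊕1⊕0⊕0⊕0⊕1⊕1 = 0
s2 (pos 2,3,6,7,10,11,14,15,18,19,22,23,26,27,30,31): 0⊕1⊕1⊕1⊕1⊕1⊕0⊕1⊕1⊕1⊕0⊕0⊕1⊕0⊕1⊕1 = 1
s4 (pos 4,5,6,7,12,13,14,15,20,21,22,23,28,29,30,31): 1⊕1⊕1⊕1⊕1⊕1⊕0⊕1⊕1⊕1⊕0⊕0⊕1⊕1⊕1⊕1 = 1
s8 (pos 8,9,10,11,12,13,14,15,24,25,26,27,28,29,30,31): 0⊕1⊕1⊕1⊕1⊕1⊕0⊕1⊕1⊕0⊕1⊕0⊕1⊕1⊕1⊕1 = 0
s16 (pos 16,17,18,19,20,21,22,23,24,25,26,27,28,29,30,31): 0⊕1⊕1⊕1⊕1⊕1⊕0⊕0⊕1⊕0⊕1⊕0⊕1⊕1⊕1⊕1 = 1
Syndrome s16…s1 = 10110 → error at position 22.

10110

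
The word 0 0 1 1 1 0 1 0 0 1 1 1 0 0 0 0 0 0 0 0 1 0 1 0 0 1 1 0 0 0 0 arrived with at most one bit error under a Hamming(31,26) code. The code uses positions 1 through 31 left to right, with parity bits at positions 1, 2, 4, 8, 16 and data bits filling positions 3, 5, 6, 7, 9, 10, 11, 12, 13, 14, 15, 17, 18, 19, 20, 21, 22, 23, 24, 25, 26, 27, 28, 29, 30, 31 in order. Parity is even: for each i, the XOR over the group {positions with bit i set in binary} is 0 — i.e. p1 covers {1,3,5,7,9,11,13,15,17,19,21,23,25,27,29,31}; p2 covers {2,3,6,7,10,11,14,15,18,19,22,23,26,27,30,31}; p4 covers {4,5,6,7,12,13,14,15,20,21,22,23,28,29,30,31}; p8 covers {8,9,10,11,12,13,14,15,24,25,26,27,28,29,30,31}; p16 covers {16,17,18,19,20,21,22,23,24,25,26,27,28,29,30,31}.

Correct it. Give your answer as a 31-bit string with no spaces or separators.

s1 (pos 1,3,5,7,9,11,13,15,17,19,21,23,25,27,29,31): 0⊕1⊕1⊕1⊕0⊕1⊕0⊕0⊕0⊕0⊕1⊕1⊕0⊕1⊕0⊕0 = 1
s2 (pos 2,3,6,7,10,11,14,15,18,19,22,23,26,27,30,31): 0⊕1⊕0⊕1⊕1⊕1⊕0⊕0⊕0⊕0⊕0⊕1⊕1⊕1⊕0⊕0 = 1
s4 (pos 4,5,6,7,12,13,14,15,20,21,22,23,28,29,30,31): 1⊕1⊕0⊕1⊕1⊕0⊕0⊕0⊕0⊕1⊕0⊕1⊕0⊕0⊕0⊕0 = 0
s8 (pos 8,9,10,11,12,13,14,15,24,25,26,27,28,29,30,31): 0⊕0⊕1⊕1⊕1⊕0⊕0⊕0⊕0⊕0⊕1⊕1⊕0⊕0⊕0⊕0 = 1
s16 (pos 16,17,18,19,20,21,22,23,24,25,26,27,28,29,30,31): 0⊕0⊕0⊕0⊕0⊕1⊕0⊕1⊕0⊕0⊕1⊕1⊕0⊕0⊕0⊕0 = 0
Syndrome s16…s1 = 01011 → error at position 11.
Flip position 11: 0011101001110000000010100110000 → 0011101001010000000010100110000

0011101001010000000010100110000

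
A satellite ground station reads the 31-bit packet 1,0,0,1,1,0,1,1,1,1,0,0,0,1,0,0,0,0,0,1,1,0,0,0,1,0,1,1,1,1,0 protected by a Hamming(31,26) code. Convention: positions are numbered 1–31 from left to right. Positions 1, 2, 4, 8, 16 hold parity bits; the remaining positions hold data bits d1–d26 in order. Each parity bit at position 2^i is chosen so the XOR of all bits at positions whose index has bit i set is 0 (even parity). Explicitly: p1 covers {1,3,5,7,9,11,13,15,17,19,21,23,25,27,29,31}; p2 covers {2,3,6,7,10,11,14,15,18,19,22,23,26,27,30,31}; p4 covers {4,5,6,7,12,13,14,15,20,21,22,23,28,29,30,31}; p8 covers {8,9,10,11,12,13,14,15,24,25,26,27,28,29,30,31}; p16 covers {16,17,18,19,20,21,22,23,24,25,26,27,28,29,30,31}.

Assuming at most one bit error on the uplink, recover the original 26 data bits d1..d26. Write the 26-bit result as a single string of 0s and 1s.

01011100010000110001011100

s1 (pos 1,3,5,7,9,11,13,15,17,19,21,23,25,27,29,31): 1⊕0⊕1⊕1⊕1⊕0⊕0⊕0⊕0⊕0⊕1⊕0⊕1⊕1⊕1⊕0 = 0
s2 (pos 2,3,6,7,10,11,14,15,18,19,22,23,26,27,30,31): 0⊕0⊕0⊕1⊕1⊕0⊕1⊕0⊕0⊕0⊕0⊕0⊕0⊕1⊕1⊕0 = 1
s4 (pos 4,5,6,7,12,13,14,15,20,21,22,23,28,29,30,31): 1⊕1⊕0⊕1⊕0⊕0⊕1⊕0⊕1⊕1⊕0⊕0⊕1⊕1⊕1⊕0 = 1
s8 (pos 8,9,10,11,12,13,14,15,24,25,26,27,28,29,30,31): 1⊕1⊕1⊕0⊕0⊕0⊕1⊕0⊕0⊕1⊕0⊕1⊕1⊕1⊕1⊕0 = 1
s16 (pos 16,17,18,19,20,21,22,23,24,25,26,27,28,29,30,31): 0⊕0⊕0⊕0⊕1⊕1⊕0⊕0⊕0⊕1⊕0⊕1⊕1⊕1⊕1⊕0 = 1
Syndrome s16…s1 = 11110 → error at position 30.
Flip position 30: 1001101111000100000110001011110 → 1001101111000100000110001011100
Read data bits from positions 3,5,6,7,9,10,11,12,13,14,15,17,18,19,20,21,22,23,24,25,26,27,28,29,30,31: 01011100010000110001011100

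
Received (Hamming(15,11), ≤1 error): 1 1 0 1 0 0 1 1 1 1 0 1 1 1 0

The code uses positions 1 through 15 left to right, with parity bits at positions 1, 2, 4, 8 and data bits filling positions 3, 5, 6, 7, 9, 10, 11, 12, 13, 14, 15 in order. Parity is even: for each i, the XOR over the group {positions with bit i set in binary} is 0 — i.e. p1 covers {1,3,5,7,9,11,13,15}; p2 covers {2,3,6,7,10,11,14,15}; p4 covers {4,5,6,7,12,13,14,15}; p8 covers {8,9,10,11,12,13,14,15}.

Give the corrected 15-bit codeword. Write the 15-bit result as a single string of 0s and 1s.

110000111101110

s1 (pos 1,3,5,7,9,11,13,15): 1⊕0⊕0⊕1⊕1⊕0⊕1⊕0 = 0
s2 (pos 2,3,6,7,10,11,14,15): 1⊕0⊕0⊕1⊕1⊕0⊕1⊕0 = 0
s4 (pos 4,5,6,7,12,13,14,15): 1⊕0⊕0⊕1⊕1⊕1⊕1⊕0 = 1
s8 (pos 8,9,10,11,12,13,14,15): 1⊕1⊕1⊕0⊕1⊕1⊕1⊕0 = 0
Syndrome s8…s1 = 0100 → error at position 4.
Flip position 4: 110100111101110 → 110000111101110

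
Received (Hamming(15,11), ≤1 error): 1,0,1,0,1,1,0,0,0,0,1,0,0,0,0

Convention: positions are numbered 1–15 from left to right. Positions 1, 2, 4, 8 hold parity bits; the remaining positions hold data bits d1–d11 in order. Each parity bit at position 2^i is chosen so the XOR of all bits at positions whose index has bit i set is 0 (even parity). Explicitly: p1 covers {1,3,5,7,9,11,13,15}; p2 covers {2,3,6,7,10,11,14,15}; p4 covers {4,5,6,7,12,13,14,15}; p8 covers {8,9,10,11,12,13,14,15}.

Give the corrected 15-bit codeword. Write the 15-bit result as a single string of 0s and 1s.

s1 (pos 1,3,5,7,9,11,13,15): 1⊕1⊕1⊕0⊕0⊕1⊕0⊕0 = 0
s2 (pos 2,3,6,7,10,11,14,15): 0⊕1⊕1⊕0⊕0⊕1⊕0⊕0 = 1
s4 (pos 4,5,6,7,12,13,14,15): 0⊕1⊕1⊕0⊕0⊕0⊕0⊕0 = 0
s8 (pos 8,9,10,11,12,13,14,15): 0⊕0⊕0⊕1⊕0⊕0⊕0⊕0 = 1
Syndrome s8…s1 = 1010 → error at position 10.
Flip position 10: 101011000010000 → 101011000110000

101011000110000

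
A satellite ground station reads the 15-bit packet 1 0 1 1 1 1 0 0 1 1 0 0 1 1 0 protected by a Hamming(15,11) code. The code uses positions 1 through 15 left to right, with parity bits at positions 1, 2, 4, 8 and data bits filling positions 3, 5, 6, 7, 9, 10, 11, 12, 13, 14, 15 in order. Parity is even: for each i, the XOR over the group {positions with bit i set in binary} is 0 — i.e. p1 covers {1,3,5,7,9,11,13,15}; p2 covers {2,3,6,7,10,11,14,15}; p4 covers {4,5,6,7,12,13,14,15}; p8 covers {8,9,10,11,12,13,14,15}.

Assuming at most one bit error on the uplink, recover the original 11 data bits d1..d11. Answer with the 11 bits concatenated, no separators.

10101100110

s1 (pos 1,3,5,7,9,11,13,15): 1⊕1⊕1⊕0⊕1⊕0⊕1⊕0 = 1
s2 (pos 2,3,6,7,10,11,14,15): 0⊕1⊕1⊕0⊕1⊕0⊕1⊕0 = 0
s4 (pos 4,5,6,7,12,13,14,15): 1⊕1⊕1⊕0⊕0⊕1⊕1⊕0 = 1
s8 (pos 8,9,10,11,12,13,14,15): 0⊕1⊕1⊕0⊕0⊕1⊕1⊕0 = 0
Syndrome s8…s1 = 0101 → error at position 5.
Flip position 5: 101111001100110 → 101101001100110
Read data bits from positions 3,5,6,7,9,10,11,12,13,14,15: 10101100110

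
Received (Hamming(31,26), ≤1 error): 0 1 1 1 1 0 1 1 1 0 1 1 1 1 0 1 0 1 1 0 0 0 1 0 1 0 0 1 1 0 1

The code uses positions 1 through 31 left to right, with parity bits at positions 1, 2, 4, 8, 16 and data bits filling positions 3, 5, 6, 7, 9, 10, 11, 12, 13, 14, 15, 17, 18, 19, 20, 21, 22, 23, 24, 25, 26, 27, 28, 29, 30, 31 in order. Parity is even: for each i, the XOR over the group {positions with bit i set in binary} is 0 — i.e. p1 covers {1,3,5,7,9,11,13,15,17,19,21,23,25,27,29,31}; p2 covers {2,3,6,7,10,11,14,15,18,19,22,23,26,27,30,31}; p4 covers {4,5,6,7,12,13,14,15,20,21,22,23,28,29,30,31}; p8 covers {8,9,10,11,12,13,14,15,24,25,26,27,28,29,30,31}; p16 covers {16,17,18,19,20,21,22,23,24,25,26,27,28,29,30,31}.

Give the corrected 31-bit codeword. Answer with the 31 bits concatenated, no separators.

0101101110111101011000101001101

s1 (pos 1,3,5,7,9,11,13,15,17,19,21,23,25,27,29,31): 0⊕1⊕1⊕1⊕1⊕1⊕1⊕0⊕0⊕1⊕0⊕1⊕1⊕0⊕1⊕1 = 1
s2 (pos 2,3,6,7,10,11,14,15,18,19,22,23,26,27,30,31): 1⊕1⊕0⊕1⊕0⊕1⊕1⊕0⊕1⊕1⊕0⊕1⊕0⊕0⊕0⊕1 = 1
s4 (pos 4,5,6,7,12,13,14,15,20,21,22,23,28,29,30,31): 1⊕1⊕0⊕1⊕1⊕1⊕1⊕0⊕0⊕0⊕0⊕1⊕1⊕1⊕0⊕1 = 0
s8 (pos 8,9,10,11,12,13,14,15,24,25,26,27,28,29,30,31): 1⊕1⊕0⊕1⊕1⊕1⊕1⊕0⊕0⊕1⊕0⊕0⊕1⊕1⊕0⊕1 = 0
s16 (pos 16,17,18,19,20,21,22,23,24,25,26,27,28,29,30,31): 1⊕0⊕1⊕1⊕0⊕0⊕0⊕1⊕0⊕1⊕0⊕0⊕1⊕1⊕0⊕1 = 0
Syndrome s16…s1 = 00011 → error at position 3.
Flip position 3: 0111101110111101011000101001101 → 0101101110111101011000101001101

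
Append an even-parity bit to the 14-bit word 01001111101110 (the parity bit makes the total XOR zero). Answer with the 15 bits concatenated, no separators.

010011111011101

XOR of the 14 data bits: 0⊕1⊕0⊕0⊕1⊕1⊕1⊕1⊕1⊕0⊕1⊕1⊕1⊕0 = 1
Parity bit = 1 (so all 15 bits XOR to 0).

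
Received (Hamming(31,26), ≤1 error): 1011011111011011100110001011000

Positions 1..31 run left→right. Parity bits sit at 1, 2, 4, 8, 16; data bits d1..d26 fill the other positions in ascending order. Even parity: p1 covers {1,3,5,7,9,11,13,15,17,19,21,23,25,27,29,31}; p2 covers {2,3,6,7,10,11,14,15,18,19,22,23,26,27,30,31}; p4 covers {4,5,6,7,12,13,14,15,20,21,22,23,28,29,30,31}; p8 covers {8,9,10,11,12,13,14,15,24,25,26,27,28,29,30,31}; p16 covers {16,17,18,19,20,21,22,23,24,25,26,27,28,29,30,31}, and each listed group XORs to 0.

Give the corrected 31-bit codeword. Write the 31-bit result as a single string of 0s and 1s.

1011011111011011100110001010000

s1 (pos 1,3,5,7,9,11,13,15,17,19,21,23,25,27,29,31): 1⊕1⊕0⊕1⊕1⊕0⊕1⊕1⊕1⊕0⊕1⊕0⊕1⊕1⊕0⊕0 = 0
s2 (pos 2,3,6,7,10,11,14,15,18,19,22,23,26,27,30,31): 0⊕1⊕1⊕1⊕1⊕0⊕0⊕1⊕0⊕0⊕0⊕0⊕0⊕1⊕0⊕0 = 0
s4 (pos 4,5,6,7,12,13,14,15,20,21,22,23,28,29,30,31): 1⊕0⊕1⊕1⊕1⊕1⊕0⊕1⊕1⊕1⊕0⊕0⊕1⊕0⊕0⊕0 = 1
s8 (pos 8,9,10,11,12,13,14,15,24,25,26,27,28,29,30,31): 1⊕1⊕1⊕0⊕1⊕1⊕0⊕1⊕0⊕1⊕0⊕1⊕1⊕0⊕0⊕0 = 1
s16 (pos 16,17,18,19,20,21,22,23,24,25,26,27,28,29,30,31): 1⊕1⊕0⊕0⊕1⊕1⊕0⊕0⊕0⊕1⊕0⊕1⊕1⊕0⊕0⊕0 = 1
Syndrome s16…s1 = 11100 → error at position 28.
Flip position 28: 1011011111011011100110001011000 → 1011011111011011100110001010000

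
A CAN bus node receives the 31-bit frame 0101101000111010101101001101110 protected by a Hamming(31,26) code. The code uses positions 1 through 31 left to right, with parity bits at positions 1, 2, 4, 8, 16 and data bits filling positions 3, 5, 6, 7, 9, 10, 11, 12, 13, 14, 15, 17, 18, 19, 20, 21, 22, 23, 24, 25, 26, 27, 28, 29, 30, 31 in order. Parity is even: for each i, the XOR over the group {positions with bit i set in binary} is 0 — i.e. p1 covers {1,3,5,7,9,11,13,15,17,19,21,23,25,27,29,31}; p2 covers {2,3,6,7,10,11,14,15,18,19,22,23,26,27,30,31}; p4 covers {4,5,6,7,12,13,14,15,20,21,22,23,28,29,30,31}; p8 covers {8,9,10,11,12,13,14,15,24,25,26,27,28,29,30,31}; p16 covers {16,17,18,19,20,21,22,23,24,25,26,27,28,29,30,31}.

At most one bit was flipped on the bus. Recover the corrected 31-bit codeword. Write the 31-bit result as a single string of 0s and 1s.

0101101000111010101101001101010

s1 (pos 1,3,5,7,9,11,13,15,17,19,21,23,25,27,29,31): 0⊕0⊕1⊕1⊕0⊕1⊕1⊕1⊕1⊕1⊕0⊕0⊕1⊕0⊕1⊕0 = 1
s2 (pos 2,3,6,7,10,11,14,15,18,19,22,23,26,27,30,31): 1⊕0⊕0⊕1⊕0⊕1⊕0⊕1⊕0⊕1⊕1⊕0⊕1⊕0⊕1⊕0 = 0
s4 (pos 4,5,6,7,12,13,14,15,20,21,22,23,28,29,30,31): 1⊕1⊕0⊕1⊕1⊕1⊕0⊕1⊕1⊕0⊕1⊕0⊕1⊕1⊕1⊕0 = 1
s8 (pos 8,9,10,11,12,13,14,15,24,25,26,27,28,29,30,31): 0⊕0⊕0⊕1⊕1⊕1⊕0⊕1⊕0⊕1⊕1⊕0⊕1⊕1⊕1⊕0 = 1
s16 (pos 16,17,18,19,20,21,22,23,24,25,26,27,28,29,30,31): 0⊕1⊕0⊕1⊕1⊕0⊕1⊕0⊕0⊕1⊕1⊕0⊕1⊕1⊕1⊕0 = 1
Syndrome s16…s1 = 11101 → error at position 29.
Flip position 29: 0101101000111010101101001101110 → 0101101000111010101101001101010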